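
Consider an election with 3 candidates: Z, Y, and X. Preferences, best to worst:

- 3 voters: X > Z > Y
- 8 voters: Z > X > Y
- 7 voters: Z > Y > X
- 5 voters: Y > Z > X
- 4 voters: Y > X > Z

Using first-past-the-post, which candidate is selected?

Z

First-place votes: Z 15, Y 9, X 3.
Z has the most first-place votes.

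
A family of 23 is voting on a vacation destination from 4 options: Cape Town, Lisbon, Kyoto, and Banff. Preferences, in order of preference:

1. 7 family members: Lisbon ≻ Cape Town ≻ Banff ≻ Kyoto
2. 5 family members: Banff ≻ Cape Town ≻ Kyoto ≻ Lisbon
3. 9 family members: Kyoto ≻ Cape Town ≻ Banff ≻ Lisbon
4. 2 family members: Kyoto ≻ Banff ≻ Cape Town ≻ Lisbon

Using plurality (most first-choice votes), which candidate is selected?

First-place votes: Cape Town 0, Lisbon 7, Kyoto 11, Banff 5.
Kyoto has the most first-place votes.

Kyoto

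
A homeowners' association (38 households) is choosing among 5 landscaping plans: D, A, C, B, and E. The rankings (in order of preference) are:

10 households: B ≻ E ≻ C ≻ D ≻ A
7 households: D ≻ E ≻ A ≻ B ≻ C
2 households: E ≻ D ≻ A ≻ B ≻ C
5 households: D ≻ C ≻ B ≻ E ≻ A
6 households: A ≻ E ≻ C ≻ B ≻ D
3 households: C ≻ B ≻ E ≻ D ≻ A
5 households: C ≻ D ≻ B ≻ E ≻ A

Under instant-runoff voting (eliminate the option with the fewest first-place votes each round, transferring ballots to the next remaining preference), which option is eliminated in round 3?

B

Round 1: D 12, A 6, C 8, B 10, E 2. Eliminate E.
Round 2: D 14, A 6, C 8, B 10. Eliminate A.
Round 3: D 14, C 14, B 10. Eliminate B.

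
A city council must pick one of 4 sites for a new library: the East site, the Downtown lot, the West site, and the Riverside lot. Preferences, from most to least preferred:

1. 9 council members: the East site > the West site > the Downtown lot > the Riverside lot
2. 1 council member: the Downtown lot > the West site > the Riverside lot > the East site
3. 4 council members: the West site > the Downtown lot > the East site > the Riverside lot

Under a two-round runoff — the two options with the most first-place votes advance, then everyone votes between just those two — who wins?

the East site

Round 1 first-place votes: the East site 9, the Downtown lot 1, the West site 4, the Riverside lot 0.
the East site and the West site advance.
Runoff: the East site is preferred to the West site by 9 voters; the West site by 5.
the East site wins the runoff.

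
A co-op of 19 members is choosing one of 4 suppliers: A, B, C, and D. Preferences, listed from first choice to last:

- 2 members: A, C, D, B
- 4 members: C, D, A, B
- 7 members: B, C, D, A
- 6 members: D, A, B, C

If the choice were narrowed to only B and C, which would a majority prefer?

B

Voters preferring B to C: 13; preferring C to B: 6.
B wins the head-to-head.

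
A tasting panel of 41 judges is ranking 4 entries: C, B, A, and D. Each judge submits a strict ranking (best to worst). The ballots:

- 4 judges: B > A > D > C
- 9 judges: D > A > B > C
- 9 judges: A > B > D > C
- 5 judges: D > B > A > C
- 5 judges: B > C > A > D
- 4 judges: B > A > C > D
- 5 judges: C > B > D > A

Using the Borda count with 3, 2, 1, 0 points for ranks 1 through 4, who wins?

C: 4·0 + 9·0 + 9·0 + 5·0 + 5·2 + 4·1 + 5·3 = 29
B: 4·3 + 9·1 + 9·2 + 5·2 + 5·3 + 4·3 + 5·2 = 86
A: 4·2 + 9·2 + 9·3 + 5·1 + 5·1 + 4·2 + 5·0 = 71
D: 4·1 + 9·3 + 9·1 + 5·3 + 5·0 + 4·0 + 5·1 = 60
B has the highest Borda score (86).

B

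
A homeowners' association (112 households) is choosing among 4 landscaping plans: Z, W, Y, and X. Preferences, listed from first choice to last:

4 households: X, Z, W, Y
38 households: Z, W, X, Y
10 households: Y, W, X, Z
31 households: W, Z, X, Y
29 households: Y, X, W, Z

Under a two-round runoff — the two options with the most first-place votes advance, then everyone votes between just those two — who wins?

Z

Round 1 first-place votes: Z 38, W 31, Y 39, X 4.
Y and Z advance.
Runoff: Y is preferred to Z by 39 voters; Z by 73.
Z wins the runoff.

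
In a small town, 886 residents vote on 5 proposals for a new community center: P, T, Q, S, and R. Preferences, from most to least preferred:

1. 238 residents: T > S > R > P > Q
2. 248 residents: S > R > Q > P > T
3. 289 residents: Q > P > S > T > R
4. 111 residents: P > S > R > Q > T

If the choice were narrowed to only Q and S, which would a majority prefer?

Voters preferring Q to S: 289; preferring S to Q: 597.
S wins the head-to-head.

S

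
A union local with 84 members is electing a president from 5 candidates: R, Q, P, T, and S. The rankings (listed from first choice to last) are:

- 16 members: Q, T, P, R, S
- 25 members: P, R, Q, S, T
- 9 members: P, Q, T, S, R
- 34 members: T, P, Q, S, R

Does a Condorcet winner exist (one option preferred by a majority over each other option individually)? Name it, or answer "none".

none

Checking pairwise contests:
Q beats R 59–25.
P beats Q 68–16.
T beats P 50–34.
Q beats T 50–34.
Q beats S 84–0.
Every option loses at least one head-to-head, so there is no Condorcet winner.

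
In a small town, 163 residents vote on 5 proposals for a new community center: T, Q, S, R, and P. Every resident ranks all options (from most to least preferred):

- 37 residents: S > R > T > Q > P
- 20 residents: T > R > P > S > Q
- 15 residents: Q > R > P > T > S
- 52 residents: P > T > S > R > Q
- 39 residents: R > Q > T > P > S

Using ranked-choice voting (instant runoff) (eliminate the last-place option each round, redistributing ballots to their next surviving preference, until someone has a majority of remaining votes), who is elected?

Round 1: T 20, Q 15, S 37, R 39, P 52. Eliminate Q.
Round 2: T 20, S 37, R 54, P 52. Eliminate T.
Round 3: S 37, R 74, P 52. Eliminate S.
Round 4: R 111, P 52. R has a majority.

R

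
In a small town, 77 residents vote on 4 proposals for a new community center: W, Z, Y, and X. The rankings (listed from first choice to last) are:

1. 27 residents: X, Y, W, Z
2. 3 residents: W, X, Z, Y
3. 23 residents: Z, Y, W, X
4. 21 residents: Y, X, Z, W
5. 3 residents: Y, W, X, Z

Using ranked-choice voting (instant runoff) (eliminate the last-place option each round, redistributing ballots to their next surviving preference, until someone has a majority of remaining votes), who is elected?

Round 1: W 3, Z 23, Y 24, X 27. Eliminate W.
Round 2: Z 23, Y 24, X 30. Eliminate Z.
Round 3: Y 47, X 30. Y has a majority.

Y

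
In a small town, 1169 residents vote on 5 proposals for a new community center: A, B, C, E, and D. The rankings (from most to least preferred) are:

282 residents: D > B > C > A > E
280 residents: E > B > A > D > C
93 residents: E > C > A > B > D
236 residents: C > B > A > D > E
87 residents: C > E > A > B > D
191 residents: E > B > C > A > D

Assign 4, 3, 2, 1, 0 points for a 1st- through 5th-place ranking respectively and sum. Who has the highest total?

B

A: 282·1 + 280·2 + 93·2 + 236·2 + 87·2 + 191·1 = 1865
B: 282·3 + 280·3 + 93·1 + 236·3 + 87·1 + 191·3 = 3147
C: 282·2 + 280·0 + 93·3 + 236·4 + 87·4 + 191·2 = 2517
E: 282·0 + 280·4 + 93·4 + 236·0 + 87·3 + 191·4 = 2517
D: 282·4 + 280·1 + 93·0 + 236·1 + 87·0 + 191·0 = 1644
B has the highest Borda score (3147).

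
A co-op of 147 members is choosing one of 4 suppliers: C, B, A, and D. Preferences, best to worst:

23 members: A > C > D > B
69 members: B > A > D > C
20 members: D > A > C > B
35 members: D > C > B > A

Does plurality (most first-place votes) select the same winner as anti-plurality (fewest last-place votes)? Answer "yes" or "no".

no

Plurality — first-place votes: C 0, B 69, A 23, D 55. Winner: B.
Anti-plurality — last-place votes: C 69, B 43, A 35, D 0. Winner: D.
The two methods disagree.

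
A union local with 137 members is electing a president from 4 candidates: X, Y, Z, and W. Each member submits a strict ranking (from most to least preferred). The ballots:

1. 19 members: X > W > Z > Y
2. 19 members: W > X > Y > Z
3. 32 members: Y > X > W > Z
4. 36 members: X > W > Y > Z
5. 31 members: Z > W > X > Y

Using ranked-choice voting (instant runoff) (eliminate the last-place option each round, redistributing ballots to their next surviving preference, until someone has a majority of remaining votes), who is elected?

X

Round 1: X 55, Y 32, Z 31, W 19. Eliminate W.
Round 2: X 74, Y 32, Z 31. X has a majority.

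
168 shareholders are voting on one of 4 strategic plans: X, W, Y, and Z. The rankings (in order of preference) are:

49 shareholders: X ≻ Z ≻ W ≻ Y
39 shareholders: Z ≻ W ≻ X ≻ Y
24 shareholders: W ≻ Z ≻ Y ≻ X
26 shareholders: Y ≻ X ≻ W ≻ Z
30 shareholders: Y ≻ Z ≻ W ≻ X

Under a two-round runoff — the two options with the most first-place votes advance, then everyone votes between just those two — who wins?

Round 1 first-place votes: X 49, W 24, Y 56, Z 39.
Y and X advance.
Runoff: Y is preferred to X by 80 voters; X by 88.
X wins the runoff.

X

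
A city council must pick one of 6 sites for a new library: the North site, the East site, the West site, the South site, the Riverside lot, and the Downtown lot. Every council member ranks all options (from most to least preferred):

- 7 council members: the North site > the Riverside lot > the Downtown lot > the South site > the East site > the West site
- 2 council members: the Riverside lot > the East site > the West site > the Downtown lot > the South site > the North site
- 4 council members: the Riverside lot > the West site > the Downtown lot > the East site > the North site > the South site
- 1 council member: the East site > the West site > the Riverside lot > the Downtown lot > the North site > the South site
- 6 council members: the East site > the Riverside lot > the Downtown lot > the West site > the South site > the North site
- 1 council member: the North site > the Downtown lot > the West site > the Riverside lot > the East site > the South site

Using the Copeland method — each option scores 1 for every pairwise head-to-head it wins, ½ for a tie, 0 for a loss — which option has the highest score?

the Riverside lot

the North site: beats the South site; loses to the East site, the West site, the Riverside lot, and the Downtown lot → score 1.
the East site: beats the North site, the West site, and the South site; loses to the Riverside lot and the Downtown lot → score 3.
the West site: beats the North site and the South site; loses to the East site, the Riverside lot, and the Downtown lot → score 2.
the South site: loses to the North site, the East site, the West site, the Riverside lot, and the Downtown lot → score 0.
the Riverside lot: beats the North site, the East site, the West site, the South site, and the Downtown lot → score 5.
the Downtown lot: beats the North site, the East site, the West site, and the South site; loses to the Riverside lot → score 4.
the Riverside lot has the best pairwise record.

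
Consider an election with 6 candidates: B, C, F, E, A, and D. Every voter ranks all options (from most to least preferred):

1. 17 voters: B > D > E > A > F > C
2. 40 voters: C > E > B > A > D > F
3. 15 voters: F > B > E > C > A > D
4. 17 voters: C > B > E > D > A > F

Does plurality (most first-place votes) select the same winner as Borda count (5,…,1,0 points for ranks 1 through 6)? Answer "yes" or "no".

Plurality — first-place votes: B 17, C 57, F 15, E 0, A 0, D 0. Winner: C.
Borda — scores: B 333, C 315, F 92, E 307, A 146, D 142. Winner: B.
The two methods disagree.

no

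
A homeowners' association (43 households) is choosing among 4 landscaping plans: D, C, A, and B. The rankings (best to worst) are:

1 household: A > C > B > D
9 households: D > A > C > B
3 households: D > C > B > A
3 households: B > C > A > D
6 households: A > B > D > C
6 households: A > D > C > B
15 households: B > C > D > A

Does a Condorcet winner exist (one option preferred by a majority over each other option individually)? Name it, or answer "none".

none

Checking pairwise contests:
B beats D 25–18.
D beats C 24–19.
D beats A 27–16.
A beats B 22–21.
Every option loses at least one head-to-head, so there is no Condorcet winner.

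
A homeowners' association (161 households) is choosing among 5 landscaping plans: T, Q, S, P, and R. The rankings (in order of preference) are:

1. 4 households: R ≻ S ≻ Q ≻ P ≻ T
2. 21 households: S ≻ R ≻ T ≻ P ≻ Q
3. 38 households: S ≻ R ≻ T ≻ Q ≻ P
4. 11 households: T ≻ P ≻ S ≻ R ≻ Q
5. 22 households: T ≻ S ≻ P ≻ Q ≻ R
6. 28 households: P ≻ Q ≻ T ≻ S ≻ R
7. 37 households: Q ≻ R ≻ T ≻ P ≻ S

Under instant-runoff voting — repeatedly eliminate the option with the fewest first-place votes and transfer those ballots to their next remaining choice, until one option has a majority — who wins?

S

Round 1: T 33, Q 37, S 59, P 28, R 4. Eliminate R.
Round 2: T 33, Q 37, S 63, P 28. Eliminate P.
Round 3: T 33, Q 65, S 63. Eliminate T.
Round 4: Q 65, S 96. S has a majority.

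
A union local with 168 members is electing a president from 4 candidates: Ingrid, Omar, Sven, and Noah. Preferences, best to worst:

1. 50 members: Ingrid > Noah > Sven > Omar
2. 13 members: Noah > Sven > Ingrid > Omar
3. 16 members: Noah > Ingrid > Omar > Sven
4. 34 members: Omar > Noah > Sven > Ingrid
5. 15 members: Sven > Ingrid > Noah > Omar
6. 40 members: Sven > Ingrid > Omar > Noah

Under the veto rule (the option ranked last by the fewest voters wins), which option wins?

Last-place votes: Ingrid 34, Omar 78, Sven 16, Noah 40.
Sven is ranked last by the fewest voters, so Sven wins.

Sven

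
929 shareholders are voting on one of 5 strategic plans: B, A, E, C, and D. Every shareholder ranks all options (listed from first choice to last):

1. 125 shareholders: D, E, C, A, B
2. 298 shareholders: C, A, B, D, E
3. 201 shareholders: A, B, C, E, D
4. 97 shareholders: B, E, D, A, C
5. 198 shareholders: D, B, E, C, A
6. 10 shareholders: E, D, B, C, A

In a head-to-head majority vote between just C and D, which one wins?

Voters preferring C to D: 499; preferring D to C: 430.
C wins the head-to-head.

C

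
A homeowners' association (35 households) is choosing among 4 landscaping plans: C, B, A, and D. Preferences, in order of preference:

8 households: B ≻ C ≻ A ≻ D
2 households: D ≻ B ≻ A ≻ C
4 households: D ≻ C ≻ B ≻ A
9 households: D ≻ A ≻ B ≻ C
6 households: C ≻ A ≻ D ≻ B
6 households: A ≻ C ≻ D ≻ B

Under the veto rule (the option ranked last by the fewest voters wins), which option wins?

A

Last-place votes: C 11, B 12, A 4, D 8.
A is ranked last by the fewest voters, so A wins.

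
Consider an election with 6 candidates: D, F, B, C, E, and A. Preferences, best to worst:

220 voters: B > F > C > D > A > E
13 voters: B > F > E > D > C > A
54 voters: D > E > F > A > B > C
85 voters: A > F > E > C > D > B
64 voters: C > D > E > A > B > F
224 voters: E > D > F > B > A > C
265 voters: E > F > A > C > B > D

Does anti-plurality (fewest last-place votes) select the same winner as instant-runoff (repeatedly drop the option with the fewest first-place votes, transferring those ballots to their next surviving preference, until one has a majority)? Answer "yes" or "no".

no

Anti-plurality — last-place votes: D 265, F 64, B 85, C 278, E 220, A 13. Winner: A.
Instant-runoff — R1 D 54, F 0, B 233, C 64, E 489, A 85 (E winner). Winner: E.
The two methods disagree.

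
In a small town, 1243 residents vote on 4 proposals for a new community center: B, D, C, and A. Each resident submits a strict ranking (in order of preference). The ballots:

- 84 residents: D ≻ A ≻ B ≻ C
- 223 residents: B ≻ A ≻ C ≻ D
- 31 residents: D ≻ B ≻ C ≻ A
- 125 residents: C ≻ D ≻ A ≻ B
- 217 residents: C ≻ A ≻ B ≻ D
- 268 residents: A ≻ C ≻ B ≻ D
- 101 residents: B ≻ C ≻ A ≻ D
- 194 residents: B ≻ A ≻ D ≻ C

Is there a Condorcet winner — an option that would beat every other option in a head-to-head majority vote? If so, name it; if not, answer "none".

A

A vs B: 694–549 for A.
A vs D: 1003–240 for A.
A vs C: 769–474 for A.
A beats every other option head-to-head.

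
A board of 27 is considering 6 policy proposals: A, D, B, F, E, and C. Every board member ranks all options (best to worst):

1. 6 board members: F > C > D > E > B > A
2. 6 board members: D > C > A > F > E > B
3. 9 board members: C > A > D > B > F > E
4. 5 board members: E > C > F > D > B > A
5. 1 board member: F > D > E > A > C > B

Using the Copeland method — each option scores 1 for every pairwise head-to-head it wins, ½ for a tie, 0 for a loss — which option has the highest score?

A: beats B, F, and E; loses to D and C → score 3.
D: beats A, B, F, and E; loses to C → score 4.
B: loses to A, D, F, E, and C → score 0.
F: beats B and E; loses to A, D, and C → score 2.
E: beats B; loses to A, D, F, and C → score 1.
C: beats A, D, B, F, and E → score 5.
C has the best pairwise record.

C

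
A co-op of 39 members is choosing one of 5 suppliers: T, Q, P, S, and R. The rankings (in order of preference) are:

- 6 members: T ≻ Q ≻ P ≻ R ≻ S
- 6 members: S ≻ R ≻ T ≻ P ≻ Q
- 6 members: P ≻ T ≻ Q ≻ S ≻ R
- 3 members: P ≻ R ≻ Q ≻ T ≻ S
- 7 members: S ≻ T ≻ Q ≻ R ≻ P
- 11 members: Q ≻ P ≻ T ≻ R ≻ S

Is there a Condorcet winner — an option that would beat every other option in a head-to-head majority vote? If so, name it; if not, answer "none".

none

Checking pairwise contests:
P beats T 20–19.
T beats Q 25–14.
Q beats P 24–15.
T beats S 26–13.
T beats R 30–9.
Every option loses at least one head-to-head, so there is no Condorcet winner.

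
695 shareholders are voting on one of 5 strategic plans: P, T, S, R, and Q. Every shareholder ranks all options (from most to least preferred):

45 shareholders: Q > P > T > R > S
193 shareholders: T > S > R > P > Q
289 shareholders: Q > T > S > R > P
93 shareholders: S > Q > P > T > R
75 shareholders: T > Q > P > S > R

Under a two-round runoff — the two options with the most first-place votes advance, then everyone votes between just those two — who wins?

Q

Round 1 first-place votes: P 0, T 268, S 93, R 0, Q 334.
Q and T advance.
Runoff: Q is preferred to T by 427 voters; T by 268.
Q wins the runoff.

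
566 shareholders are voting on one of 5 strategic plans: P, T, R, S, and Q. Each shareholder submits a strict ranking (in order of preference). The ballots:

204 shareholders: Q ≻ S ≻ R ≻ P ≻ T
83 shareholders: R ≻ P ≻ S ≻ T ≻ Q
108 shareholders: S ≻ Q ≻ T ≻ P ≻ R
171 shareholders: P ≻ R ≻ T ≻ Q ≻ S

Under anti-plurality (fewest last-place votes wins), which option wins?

P

Last-place votes: P 0, T 204, R 108, S 171, Q 83.
P is ranked last by the fewest voters, so P wins.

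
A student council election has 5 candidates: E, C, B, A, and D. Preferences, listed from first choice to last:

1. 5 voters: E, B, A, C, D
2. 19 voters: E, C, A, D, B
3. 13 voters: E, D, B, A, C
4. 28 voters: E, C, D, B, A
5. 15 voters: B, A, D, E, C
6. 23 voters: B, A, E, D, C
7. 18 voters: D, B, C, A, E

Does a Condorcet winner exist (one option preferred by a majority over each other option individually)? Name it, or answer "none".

E vs C: 103–18 for E.
E vs B: 65–56 for E.
E vs A: 65–56 for E.
E vs D: 88–33 for E.
E beats every other option head-to-head.

E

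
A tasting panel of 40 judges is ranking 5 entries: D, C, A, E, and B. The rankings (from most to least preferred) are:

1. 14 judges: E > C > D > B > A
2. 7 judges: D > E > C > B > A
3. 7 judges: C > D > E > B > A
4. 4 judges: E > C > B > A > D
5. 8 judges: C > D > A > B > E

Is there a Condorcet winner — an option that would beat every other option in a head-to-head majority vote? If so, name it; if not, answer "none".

none

Checking pairwise contests:
C beats D 33–7.
E beats C 25–15.
D beats A 36–4.
D beats E 22–18.
D beats B 36–4.
Every option loses at least one head-to-head, so there is no Condorcet winner.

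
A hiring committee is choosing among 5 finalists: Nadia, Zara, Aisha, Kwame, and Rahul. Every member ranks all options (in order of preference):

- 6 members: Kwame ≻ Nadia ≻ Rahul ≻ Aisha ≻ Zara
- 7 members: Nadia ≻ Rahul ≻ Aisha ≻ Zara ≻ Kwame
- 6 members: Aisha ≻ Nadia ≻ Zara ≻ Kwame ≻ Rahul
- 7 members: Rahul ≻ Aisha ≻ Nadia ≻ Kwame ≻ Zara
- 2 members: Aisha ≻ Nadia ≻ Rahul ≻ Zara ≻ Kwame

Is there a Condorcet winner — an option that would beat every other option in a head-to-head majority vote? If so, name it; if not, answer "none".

none

Checking pairwise contests:
Aisha beats Nadia 15–13.
Nadia beats Zara 28–0.
Rahul beats Aisha 20–8.
Nadia beats Kwame 22–6.
Nadia beats Rahul 21–7.
Every option loses at least one head-to-head, so there is no Condorcet winner.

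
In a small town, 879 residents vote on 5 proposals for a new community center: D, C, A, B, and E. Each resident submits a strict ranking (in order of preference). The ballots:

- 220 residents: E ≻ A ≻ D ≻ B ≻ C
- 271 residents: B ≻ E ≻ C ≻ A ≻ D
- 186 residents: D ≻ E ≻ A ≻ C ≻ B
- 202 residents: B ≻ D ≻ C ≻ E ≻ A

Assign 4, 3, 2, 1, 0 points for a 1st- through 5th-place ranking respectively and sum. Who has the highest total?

E

D: 220·2 + 271·0 + 186·4 + 202·3 = 1790
C: 220·0 + 271·2 + 186·1 + 202·2 = 1132
A: 220·3 + 271·1 + 186·2 + 202·0 = 1303
B: 220·1 + 271·4 + 186·0 + 202·4 = 2112
E: 220·4 + 271·3 + 186·3 + 202·1 = 2453
E has the highest Borda score (2453).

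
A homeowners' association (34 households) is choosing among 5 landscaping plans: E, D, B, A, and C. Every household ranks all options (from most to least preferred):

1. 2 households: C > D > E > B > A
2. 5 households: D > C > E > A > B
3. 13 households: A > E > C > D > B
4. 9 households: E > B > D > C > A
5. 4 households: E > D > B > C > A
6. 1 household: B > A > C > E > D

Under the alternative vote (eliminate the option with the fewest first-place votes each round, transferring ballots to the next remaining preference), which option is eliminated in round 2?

C

Round 1: E 13, D 5, B 1, A 13, C 2. Eliminate B.
Round 2: E 13, D 5, A 14, C 2. Eliminate C.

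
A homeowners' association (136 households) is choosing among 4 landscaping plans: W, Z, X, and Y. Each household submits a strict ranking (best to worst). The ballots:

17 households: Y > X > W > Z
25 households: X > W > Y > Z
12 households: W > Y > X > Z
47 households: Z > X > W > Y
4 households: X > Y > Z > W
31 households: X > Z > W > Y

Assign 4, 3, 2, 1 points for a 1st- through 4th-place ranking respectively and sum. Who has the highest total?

W: 17·2 + 25·3 + 12·4 + 47·2 + 4·1 + 31·2 = 317
Z: 17·1 + 25·1 + 12·1 + 47·4 + 4·2 + 31·3 = 343
X: 17·3 + 25·4 + 12·2 + 47·3 + 4·4 + 31·4 = 456
Y: 17·4 + 25·2 + 12·3 + 47·1 + 4·3 + 31·1 = 244
X has the highest Borda score (456).

X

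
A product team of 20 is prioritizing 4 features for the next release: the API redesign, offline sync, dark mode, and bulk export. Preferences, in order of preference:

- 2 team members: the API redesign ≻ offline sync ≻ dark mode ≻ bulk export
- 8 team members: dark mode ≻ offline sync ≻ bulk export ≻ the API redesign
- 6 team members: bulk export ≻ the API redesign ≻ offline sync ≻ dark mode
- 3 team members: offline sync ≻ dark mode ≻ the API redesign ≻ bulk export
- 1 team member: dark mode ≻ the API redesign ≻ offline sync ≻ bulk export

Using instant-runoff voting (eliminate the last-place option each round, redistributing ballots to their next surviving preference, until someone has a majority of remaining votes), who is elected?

dark mode

Round 1: the API redesign 2, offline sync 3, dark mode 9, bulk export 6. Eliminate the API redesign.
Round 2: offline sync 5, dark mode 9, bulk export 6. Eliminate offline sync.
Round 3: dark mode 14, bulk export 6. Dark mode has a majority.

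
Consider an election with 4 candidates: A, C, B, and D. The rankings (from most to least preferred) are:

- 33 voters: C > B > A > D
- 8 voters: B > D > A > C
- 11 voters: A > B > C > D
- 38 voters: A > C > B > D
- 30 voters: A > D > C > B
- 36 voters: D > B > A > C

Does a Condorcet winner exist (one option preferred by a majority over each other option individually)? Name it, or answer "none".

A

A vs C: 123–33 for A.
A vs B: 79–77 for A.
A vs D: 112–44 for A.
A beats every other option head-to-head.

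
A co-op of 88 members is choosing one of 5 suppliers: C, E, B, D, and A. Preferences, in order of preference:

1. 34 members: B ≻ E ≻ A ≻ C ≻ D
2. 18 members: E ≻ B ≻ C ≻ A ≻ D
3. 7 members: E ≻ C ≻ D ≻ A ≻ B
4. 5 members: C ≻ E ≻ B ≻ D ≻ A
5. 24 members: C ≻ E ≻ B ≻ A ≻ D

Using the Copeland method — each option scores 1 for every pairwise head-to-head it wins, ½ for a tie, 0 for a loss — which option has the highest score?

C: beats D and A; loses to E and B → score 2.
E: beats C, B, D, and A → score 4.
B: beats C, D, and A; loses to E → score 3.
D: loses to C, E, B, and A → score 0.
A: beats D; loses to C, E, and B → score 1.
E has the best pairwise record.

E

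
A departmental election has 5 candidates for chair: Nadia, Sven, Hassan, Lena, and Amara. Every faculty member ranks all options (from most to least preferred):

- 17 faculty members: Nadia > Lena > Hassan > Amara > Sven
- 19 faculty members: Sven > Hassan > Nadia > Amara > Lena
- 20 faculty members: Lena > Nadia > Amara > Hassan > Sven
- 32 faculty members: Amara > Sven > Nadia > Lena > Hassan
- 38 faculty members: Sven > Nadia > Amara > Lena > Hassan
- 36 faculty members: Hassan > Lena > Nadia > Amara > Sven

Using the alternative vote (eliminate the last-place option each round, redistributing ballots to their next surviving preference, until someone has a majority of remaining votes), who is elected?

Sven

Round 1: Nadia 17, Sven 57, Hassan 36, Lena 20, Amara 32. Eliminate Nadia.
Round 2: Sven 57, Hassan 36, Lena 37, Amara 32. Eliminate Amara.
Round 3: Sven 89, Hassan 36, Lena 37. Sven has a majority.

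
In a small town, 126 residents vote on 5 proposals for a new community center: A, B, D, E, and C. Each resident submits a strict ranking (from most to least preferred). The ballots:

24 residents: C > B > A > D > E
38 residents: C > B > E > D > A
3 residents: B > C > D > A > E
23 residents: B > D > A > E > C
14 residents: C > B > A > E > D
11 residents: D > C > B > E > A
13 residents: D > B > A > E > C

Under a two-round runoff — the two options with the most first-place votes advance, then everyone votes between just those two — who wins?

C

Round 1 first-place votes: A 0, B 26, D 24, E 0, C 76.
C and B advance.
Runoff: C is preferred to B by 87 voters; B by 39.
C wins the runoff.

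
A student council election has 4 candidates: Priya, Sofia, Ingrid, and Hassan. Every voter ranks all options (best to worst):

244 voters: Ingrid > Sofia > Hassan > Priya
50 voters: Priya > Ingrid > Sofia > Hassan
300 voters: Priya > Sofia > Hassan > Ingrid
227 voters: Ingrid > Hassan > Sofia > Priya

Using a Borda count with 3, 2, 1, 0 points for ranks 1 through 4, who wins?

Ingrid

Priya: 244·0 + 50·3 + 300·3 + 227·0 = 1050
Sofia: 244·2 + 50·1 + 300·2 + 227·1 = 1365
Ingrid: 244·3 + 50·2 + 300·0 + 227·3 = 1513
Hassan: 244·1 + 50·0 + 300·1 + 227·2 = 998
Ingrid has the highest Borda score (1513).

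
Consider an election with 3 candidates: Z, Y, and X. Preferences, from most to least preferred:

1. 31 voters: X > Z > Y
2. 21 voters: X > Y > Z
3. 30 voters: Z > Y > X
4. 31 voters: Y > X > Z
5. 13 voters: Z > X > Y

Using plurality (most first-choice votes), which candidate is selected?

X

First-place votes: Z 43, Y 31, X 52.
X has the most first-place votes.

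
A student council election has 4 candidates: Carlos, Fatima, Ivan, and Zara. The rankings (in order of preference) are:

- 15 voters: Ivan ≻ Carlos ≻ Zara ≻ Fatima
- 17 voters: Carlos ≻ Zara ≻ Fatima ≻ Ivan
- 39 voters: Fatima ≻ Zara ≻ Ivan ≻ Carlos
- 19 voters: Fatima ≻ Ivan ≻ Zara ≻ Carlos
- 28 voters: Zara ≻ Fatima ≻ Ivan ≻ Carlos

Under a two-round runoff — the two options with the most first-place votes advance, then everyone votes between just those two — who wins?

Zara

Round 1 first-place votes: Carlos 17, Fatima 58, Ivan 15, Zara 28.
Fatima and Zara advance.
Runoff: Fatima is preferred to Zara by 58 voters; Zara by 60.
Zara wins the runoff.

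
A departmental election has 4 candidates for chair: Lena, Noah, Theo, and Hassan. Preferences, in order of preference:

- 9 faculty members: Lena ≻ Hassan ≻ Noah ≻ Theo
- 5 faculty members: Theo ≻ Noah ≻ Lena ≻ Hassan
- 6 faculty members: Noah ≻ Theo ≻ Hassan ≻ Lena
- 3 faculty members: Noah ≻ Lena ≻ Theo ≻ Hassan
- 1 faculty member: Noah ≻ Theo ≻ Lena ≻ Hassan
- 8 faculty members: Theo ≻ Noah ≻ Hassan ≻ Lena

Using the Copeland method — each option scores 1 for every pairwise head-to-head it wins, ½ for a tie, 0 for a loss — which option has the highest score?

Lena: beats Hassan; loses to Noah and Theo → score 1.
Noah: beats Lena, Theo, and Hassan → score 3.
Theo: beats Lena and Hassan; loses to Noah → score 2.
Hassan: loses to Lena, Noah, and Theo → score 0.
Noah has the best pairwise record.

Noah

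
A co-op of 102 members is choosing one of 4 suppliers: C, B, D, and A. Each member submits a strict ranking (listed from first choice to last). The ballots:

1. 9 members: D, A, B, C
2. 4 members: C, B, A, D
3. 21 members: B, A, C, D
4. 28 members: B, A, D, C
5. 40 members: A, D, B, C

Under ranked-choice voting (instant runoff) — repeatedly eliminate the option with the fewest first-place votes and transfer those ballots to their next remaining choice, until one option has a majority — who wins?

B

Round 1: C 4, B 49, D 9, A 40. Eliminate C.
Round 2: B 53, D 9, A 40. B has a majority.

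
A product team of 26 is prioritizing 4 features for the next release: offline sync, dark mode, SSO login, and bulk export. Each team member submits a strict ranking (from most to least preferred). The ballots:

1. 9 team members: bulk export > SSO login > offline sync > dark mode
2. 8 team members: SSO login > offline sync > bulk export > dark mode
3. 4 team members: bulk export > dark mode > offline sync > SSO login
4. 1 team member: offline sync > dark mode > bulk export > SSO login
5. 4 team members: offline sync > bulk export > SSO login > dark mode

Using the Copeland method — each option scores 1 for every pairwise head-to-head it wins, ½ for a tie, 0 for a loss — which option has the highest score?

offline sync: beats dark mode; ties bulk export; loses to SSO login → score 1.5.
dark mode: loses to offline sync, SSO login, and bulk export → score 0.
SSO login: beats offline sync and dark mode; loses to bulk export → score 2.
bulk export: beats dark mode and SSO login; ties offline sync → score 2.5.
bulk export has the best pairwise record.

bulk export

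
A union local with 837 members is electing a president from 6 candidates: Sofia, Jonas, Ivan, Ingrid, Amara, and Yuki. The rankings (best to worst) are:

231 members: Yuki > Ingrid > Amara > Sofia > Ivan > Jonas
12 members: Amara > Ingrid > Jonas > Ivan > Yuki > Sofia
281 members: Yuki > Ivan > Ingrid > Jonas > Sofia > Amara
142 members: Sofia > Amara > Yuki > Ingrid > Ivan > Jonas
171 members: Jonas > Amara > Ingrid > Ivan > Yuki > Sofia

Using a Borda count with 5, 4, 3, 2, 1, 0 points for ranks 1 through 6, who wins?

Sofia: 231·2 + 12·0 + 281·1 + 142·5 + 171·0 = 1453
Jonas: 231·0 + 12·3 + 281·2 + 142·0 + 171·5 = 1453
Ivan: 231·1 + 12·2 + 281·4 + 142·1 + 171·2 = 1863
Ingrid: 231·4 + 12·4 + 281·3 + 142·2 + 171·3 = 2612
Amara: 231·3 + 12·5 + 281·0 + 142·4 + 171·4 = 2005
Yuki: 231·5 + 12·1 + 281·5 + 142·3 + 171·1 = 3169
Yuki has the highest Borda score (3169).

Yuki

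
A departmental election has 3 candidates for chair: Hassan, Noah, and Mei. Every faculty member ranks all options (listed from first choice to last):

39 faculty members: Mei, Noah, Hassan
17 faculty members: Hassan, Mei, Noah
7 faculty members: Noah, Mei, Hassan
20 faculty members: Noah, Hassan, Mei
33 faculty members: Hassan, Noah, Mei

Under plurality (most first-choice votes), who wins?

Hassan

First-place votes: Hassan 50, Noah 27, Mei 39.
Hassan has the most first-place votes.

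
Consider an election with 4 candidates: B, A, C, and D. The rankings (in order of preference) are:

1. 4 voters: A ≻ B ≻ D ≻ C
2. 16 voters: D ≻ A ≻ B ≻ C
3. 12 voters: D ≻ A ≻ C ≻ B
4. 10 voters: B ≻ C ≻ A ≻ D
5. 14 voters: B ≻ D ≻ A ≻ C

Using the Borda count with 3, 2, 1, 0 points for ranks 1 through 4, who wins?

D

B: 4·2 + 16·1 + 12·0 + 10·3 + 14·3 = 96
A: 4·3 + 16·2 + 12·2 + 10·1 + 14·1 = 92
C: 4·0 + 16·0 + 12·1 + 10·2 + 14·0 = 32
D: 4·1 + 16·3 + 12·3 + 10·0 + 14·2 = 116
D has the highest Borda score (116).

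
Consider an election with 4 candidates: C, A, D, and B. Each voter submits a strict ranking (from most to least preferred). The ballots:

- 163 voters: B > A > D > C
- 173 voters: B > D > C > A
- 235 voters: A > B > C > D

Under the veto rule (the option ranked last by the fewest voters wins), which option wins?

B

Last-place votes: C 163, A 173, D 235, B 0.
B is ranked last by the fewest voters, so B wins.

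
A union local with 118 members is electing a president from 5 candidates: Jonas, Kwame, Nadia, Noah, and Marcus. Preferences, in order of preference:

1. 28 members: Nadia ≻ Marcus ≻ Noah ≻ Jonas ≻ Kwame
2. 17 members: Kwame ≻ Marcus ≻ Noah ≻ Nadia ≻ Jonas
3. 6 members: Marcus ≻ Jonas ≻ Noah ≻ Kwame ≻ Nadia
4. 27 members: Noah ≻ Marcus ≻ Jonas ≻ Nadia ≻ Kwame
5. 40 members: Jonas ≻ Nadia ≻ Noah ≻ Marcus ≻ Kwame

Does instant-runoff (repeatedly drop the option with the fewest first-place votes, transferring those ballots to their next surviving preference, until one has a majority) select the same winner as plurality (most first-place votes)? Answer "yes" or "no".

no

Instant-runoff — R1 Jonas 40, Kwame 17, Nadia 28, Noah 27, Marcus 6 (Marcus out); R2 Jonas 46, Kwame 17, Nadia 28, Noah 27 (Kwame out); R3 Jonas 46, Nadia 28, Noah 44 (Nadia out); R4 Jonas 46, Noah 72 (Noah winner). Winner: Noah.
Plurality — first-place votes: Jonas 40, Kwame 17, Nadia 28, Noah 27, Marcus 6. Winner: Jonas.
The two methods disagree.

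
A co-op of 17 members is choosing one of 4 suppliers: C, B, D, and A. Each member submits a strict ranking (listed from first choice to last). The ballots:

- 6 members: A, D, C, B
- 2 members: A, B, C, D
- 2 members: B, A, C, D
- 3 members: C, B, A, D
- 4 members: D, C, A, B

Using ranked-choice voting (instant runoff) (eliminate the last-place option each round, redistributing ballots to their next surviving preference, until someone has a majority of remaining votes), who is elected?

A

Round 1: C 3, B 2, D 4, A 8. Eliminate B.
Round 2: C 3, D 4, A 10. A has a majority.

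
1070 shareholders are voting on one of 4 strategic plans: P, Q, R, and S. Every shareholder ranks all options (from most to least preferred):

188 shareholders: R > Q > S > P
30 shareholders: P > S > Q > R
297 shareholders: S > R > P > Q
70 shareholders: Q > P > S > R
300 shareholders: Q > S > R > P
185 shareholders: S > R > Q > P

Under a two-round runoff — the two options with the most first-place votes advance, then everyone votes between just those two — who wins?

Round 1 first-place votes: P 30, Q 370, R 188, S 482.
S and Q advance.
Runoff: S is preferred to Q by 512 voters; Q by 558.
Q wins the runoff.

Q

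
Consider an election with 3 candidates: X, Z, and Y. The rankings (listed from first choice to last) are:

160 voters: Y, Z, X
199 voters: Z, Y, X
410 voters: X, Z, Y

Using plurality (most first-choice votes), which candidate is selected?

First-place votes: X 410, Z 199, Y 160.
X has the most first-place votes.

X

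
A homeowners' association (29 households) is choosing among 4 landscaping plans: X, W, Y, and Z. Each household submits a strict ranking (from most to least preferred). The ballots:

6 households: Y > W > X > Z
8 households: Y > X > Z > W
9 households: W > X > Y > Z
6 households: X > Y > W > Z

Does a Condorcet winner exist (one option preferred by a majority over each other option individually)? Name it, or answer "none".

Checking pairwise contests:
W beats X 15–14.
Y beats W 20–9.
X beats Y 15–14.
X beats Z 29–0.
Every option loses at least one head-to-head, so there is no Condorcet winner.

none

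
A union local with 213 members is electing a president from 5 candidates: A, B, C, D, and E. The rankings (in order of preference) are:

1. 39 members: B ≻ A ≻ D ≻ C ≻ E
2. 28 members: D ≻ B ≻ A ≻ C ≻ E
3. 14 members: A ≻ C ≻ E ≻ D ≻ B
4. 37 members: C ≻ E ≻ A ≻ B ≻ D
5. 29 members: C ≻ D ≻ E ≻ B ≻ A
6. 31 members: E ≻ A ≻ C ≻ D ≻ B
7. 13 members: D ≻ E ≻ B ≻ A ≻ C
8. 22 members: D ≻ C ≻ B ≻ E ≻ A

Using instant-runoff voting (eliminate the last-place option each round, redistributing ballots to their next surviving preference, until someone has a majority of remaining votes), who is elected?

Round 1: A 14, B 39, C 66, D 63, E 31. Eliminate A.
Round 2: B 39, C 80, D 63, E 31. Eliminate E.
Round 3: B 39, C 111, D 63. C has a majority.

C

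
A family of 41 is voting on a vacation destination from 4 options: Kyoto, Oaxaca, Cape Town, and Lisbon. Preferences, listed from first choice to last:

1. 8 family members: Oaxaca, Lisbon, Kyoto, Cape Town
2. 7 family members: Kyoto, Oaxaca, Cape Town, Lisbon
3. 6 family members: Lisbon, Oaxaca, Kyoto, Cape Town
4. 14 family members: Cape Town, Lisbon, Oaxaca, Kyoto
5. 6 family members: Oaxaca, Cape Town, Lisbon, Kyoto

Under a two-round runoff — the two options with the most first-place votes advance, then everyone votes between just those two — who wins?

Round 1 first-place votes: Kyoto 7, Oaxaca 14, Cape Town 14, Lisbon 6.
Oaxaca and Cape Town advance.
Runoff: Oaxaca is preferred to Cape Town by 27 voters; Cape Town by 14.
Oaxaca wins the runoff.

Oaxaca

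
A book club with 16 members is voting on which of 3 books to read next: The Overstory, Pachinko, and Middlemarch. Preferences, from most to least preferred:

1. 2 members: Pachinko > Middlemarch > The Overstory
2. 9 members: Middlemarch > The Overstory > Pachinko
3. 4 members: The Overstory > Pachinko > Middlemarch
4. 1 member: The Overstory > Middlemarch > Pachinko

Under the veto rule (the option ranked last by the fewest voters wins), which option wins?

The Overstory

Last-place votes: The Overstory 2, Pachinko 10, Middlemarch 4.
The Overstory is ranked last by the fewest voters, so The Overstory wins.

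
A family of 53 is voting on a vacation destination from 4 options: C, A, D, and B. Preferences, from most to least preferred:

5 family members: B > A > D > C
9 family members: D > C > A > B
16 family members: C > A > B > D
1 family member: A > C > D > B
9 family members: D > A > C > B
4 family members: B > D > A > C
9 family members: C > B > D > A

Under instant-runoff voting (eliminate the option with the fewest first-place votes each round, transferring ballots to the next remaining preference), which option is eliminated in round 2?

Round 1: C 25, A 1, D 18, B 9. Eliminate A.
Round 2: C 26, D 18, B 9. Eliminate B.

B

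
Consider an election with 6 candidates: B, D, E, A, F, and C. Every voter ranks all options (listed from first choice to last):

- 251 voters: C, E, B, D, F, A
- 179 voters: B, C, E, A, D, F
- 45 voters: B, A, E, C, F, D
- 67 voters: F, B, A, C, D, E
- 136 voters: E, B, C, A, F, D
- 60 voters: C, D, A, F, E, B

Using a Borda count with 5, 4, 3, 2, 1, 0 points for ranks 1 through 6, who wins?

C

B: 251·3 + 179·5 + 45·5 + 67·4 + 136·4 + 60·0 = 2685
D: 251·2 + 179·1 + 45·0 + 67·1 + 136·0 + 60·4 = 988
E: 251·4 + 179·3 + 45·3 + 67·0 + 136·5 + 60·1 = 2416
A: 251·0 + 179·2 + 45·4 + 67·3 + 136·2 + 60·3 = 1191
F: 251·1 + 179·0 + 45·1 + 67·5 + 136·1 + 60·2 = 887
C: 251·5 + 179·4 + 45·2 + 67·2 + 136·3 + 60·5 = 2903
C has the highest Borda score (2903).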